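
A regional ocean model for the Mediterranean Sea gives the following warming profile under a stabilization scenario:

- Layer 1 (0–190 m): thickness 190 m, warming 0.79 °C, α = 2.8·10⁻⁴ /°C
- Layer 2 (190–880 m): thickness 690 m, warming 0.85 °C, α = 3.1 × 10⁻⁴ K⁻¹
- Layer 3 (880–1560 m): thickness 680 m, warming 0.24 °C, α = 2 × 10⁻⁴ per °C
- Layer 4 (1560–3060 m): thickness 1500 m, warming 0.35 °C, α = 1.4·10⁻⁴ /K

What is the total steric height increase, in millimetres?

0–190 m: 2.8×10⁻⁴ × 0.79 × 190 = 0.042028 m
690 × 3.1×10⁻⁴ × 0.85 = 0.181815 m
Layer 3: 680 × 0.24 × 2×10⁻⁴ = 0.03264 m
0.35 × 1500 × 1.4×10⁻⁴ = 0.07350 m
Δh = 0.042028 + 0.181815 + 0.03264 + 0.07350 = 0.329983 m

Δh = 330 mm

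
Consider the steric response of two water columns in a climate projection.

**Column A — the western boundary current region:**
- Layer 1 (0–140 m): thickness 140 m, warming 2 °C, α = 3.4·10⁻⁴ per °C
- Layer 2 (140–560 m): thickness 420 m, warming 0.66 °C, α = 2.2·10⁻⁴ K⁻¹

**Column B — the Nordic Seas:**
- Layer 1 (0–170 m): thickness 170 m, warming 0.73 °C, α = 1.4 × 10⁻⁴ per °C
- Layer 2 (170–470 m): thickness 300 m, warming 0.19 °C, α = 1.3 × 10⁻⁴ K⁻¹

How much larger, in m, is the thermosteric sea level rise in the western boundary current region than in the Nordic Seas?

A 0–140 m: 2 × 140 × 3.4×10⁻⁴ = 0.09520 m
A 140–560 m: 0.66 × 2.2×10⁻⁴ × 420 = 0.060984 m
A total: 0.156184 m
B Layer 1: 0.73 × 170 × 1.4×10⁻⁴ = 0.017374 m
B 1.3×10⁻⁴ × 300 × 0.19 = 0.00741 m
B total: 0.024784 m
Difference: 0.156184 − 0.024784 = 0.13140 m

0.13 m larger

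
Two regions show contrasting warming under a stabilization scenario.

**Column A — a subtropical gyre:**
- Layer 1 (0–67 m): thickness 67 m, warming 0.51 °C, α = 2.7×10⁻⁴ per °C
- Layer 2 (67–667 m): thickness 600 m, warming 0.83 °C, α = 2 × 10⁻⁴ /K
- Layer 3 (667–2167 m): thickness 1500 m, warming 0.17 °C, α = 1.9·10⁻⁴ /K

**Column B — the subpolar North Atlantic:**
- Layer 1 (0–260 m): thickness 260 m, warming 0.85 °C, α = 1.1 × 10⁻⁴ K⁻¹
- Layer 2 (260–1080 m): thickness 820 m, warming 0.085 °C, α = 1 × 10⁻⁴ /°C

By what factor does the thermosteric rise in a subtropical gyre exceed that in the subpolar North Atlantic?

A Layer 1: 67 × 2.7×10⁻⁴ × 0.51 = 0.0092259 m
A 0.83 × 2×10⁻⁴ × 600 = 0.09960 m
A 0.17 × 1500 × 1.9×10⁻⁴ = 0.04845 m
A total: 0.1572759 m
B Layer 1: 260 × 1.1×10⁻⁴ × 0.85 = 0.02431 m
B Layer 2: 1×10⁻⁴ × 820 × 0.085 = 0.00697 m
B total: 0.03128 m
Ratio: 0.1572759 / 0.03128 ≈ 5.028

a factor of 5.0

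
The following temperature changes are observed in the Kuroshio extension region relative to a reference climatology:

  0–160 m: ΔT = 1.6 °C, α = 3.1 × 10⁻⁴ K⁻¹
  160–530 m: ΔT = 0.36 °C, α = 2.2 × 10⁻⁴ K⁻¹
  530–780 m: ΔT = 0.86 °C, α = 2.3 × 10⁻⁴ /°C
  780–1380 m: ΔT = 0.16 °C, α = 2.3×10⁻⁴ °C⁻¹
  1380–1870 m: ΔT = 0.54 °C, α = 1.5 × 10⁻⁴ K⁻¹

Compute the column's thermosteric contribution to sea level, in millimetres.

Δh ≈ 220 mm

Layer 1: 160 × 1.6 × 3.1×10⁻⁴ = 0.07936 m
160–530 m: 370 × 0.36 × 2.2×10⁻⁴ = 0.029304 m
250 × 0.86 × 2.3×10⁻⁴ = 0.04945 m
0.16 × 2.3×10⁻⁴ × 600 = 0.02208 m
1380–1870 m: 490 × 0.54 × 1.5×10⁻⁴ = 0.03969 m
Δh = 0.07936 + 0.029304 + 0.04945 + 0.02208 + 0.03969 = 0.219884 m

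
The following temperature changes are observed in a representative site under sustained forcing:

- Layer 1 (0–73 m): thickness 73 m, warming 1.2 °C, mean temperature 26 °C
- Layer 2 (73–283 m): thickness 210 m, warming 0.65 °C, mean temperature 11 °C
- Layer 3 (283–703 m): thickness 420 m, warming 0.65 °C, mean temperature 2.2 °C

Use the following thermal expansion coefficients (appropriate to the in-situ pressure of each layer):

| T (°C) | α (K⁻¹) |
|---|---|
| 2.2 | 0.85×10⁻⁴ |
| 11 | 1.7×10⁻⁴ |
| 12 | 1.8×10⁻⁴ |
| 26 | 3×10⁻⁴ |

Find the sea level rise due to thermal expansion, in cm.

Layer 1 at 26 °C → α = 3×10⁻⁴ K⁻¹
Layer 2 at 11 °C → α = 1.7×10⁻⁴ K⁻¹
Layer 3 at 2.2 °C → α = 0.85×10⁻⁴ K⁻¹
0–73 m: 73 × 1.2 × 3×10⁻⁴ = 0.02628 m
1.7×10⁻⁴ × 210 × 0.65 = 0.023205 m
0.65 × 0.85×10⁻⁴ × 420 = 0.023205 m
Δh = 0.02628 + 0.023205 + 0.023205 = 0.07269 m ≈ 7.3 cm

Δh = 7.3 cm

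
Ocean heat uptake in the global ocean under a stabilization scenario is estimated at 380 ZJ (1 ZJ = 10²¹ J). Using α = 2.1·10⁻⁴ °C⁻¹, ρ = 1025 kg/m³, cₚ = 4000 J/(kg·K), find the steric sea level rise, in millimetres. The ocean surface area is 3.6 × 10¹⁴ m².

Per unit area: Q = 380×10²¹ / (3.6×10¹⁴) ≈ 1.056×10⁹ J/m²
Δh = αQ/(ρcₚ) = 2.1×10⁻⁴ × 1.056×10⁹ / (1025 × 4000) ≈ 0.054088 m

54.1 mm of thermosteric rise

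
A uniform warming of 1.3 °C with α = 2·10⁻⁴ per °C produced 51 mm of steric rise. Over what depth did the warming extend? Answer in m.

196 m

H = Δh/(αΔT) = 0.051 / (2×10⁻⁴ × 1.3) ≈ 196.2 m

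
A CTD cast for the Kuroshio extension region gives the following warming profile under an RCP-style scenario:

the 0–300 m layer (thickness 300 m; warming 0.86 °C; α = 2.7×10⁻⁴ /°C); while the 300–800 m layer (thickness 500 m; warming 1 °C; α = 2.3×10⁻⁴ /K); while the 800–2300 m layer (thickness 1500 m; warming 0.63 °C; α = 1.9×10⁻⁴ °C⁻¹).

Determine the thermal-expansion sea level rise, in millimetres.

0.86 × 2.7×10⁻⁴ × 300 = 0.06966 m
Layer 2: 2.3×10⁻⁴ × 1 × 500 = 0.11500 m
800–2300 m: 1500 × 0.63 × 1.9×10⁻⁴ = 0.17955 m
Δh = 0.06966 + 0.11500 + 0.17955 = 0.36421 m ≈ 364 mm

364 mm of thermosteric rise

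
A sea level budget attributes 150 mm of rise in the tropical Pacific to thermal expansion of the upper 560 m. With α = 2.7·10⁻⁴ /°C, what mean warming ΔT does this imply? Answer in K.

ΔT = Δh/(αH) = 0.15 / (2.7×10⁻⁴ × 560) ≈ 0.9921 K

0.992 K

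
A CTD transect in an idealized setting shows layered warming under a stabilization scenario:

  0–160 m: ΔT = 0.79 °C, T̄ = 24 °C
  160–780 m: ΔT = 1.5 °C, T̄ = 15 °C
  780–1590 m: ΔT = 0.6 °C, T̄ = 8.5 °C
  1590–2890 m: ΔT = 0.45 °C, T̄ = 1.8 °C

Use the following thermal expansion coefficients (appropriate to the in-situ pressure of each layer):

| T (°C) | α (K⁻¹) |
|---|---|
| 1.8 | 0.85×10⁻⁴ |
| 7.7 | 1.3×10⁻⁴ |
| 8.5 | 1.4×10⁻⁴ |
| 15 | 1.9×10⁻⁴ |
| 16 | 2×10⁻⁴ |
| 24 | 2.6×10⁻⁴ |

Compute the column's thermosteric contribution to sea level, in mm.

330 mm of thermosteric rise

Layer 1 at 24 °C → α = 2.6×10⁻⁴ K⁻¹
Layer 2 at 15 °C → α = 1.9×10⁻⁴ K⁻¹
Layer 3 at 8.5 °C → α = 1.4×10⁻⁴ K⁻¹
Layer 4 at 1.8 °C → α = 0.85×10⁻⁴ K⁻¹
Layer 1: 160 × 0.79 × 2.6×10⁻⁴ = 0.032864 m
Layer 2: 620 × 1.9×10⁻⁴ × 1.5 = 0.17670 m
0.6 × 1.4×10⁻⁴ × 810 = 0.06804 m
0.85×10⁻⁴ × 0.45 × 1300 = 0.049725 m
Δh = 0.032864 + 0.17670 + 0.06804 + 0.049725 = 0.327329 m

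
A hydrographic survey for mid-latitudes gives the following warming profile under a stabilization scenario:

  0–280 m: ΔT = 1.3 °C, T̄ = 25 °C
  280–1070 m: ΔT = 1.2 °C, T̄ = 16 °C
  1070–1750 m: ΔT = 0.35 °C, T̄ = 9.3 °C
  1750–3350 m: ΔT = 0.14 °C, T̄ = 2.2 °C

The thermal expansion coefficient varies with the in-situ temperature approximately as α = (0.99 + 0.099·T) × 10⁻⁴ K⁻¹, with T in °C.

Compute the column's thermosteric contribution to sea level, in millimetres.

Δh ≈ 443 mm

Layer 1: α = (0.99 + 0.099×25)×10⁻⁴ = 3.465×10⁻⁴ K⁻¹
Layer 2: α = (0.99 + 0.099×16)×10⁻⁴ = 2.574×10⁻⁴ K⁻¹
Layer 3: α = (0.99 + 0.099×9.3)×10⁻⁴ = 1.9107×10⁻⁴ K⁻¹
Layer 4: α = (0.99 + 0.099×2.2)×10⁻⁴ = 1.2078×10⁻⁴ K⁻¹
3.465×10⁻⁴ × 1.3 × 280 = 0.126126 m
790 × 2.574×10⁻⁴ × 1.2 = 0.2440152 m
Layer 3: 1.9107×10⁻⁴ × 0.35 × 680 = 0.04547466 m
0.14 × 1.2078×10⁻⁴ × 1600 = 0.02705472 m
Δh = 0.126126 + 0.2440152 + 0.04547466 + 0.02705472 = 0.44267058 m ≈ 443 mm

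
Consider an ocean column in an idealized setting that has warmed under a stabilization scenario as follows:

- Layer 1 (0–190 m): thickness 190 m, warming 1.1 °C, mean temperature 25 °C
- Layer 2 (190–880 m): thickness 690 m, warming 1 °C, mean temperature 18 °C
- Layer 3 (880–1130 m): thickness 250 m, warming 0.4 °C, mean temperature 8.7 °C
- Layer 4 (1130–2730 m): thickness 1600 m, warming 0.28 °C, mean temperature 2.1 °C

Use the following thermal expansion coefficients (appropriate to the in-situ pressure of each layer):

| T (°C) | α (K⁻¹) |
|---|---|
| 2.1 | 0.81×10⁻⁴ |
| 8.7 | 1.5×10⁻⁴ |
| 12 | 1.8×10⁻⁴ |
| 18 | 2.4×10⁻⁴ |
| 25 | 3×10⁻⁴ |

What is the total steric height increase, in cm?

about 28 cm

Layer 1 at 25 °C → α = 3×10⁻⁴ K⁻¹
Layer 2 at 18 °C → α = 2.4×10⁻⁴ K⁻¹
Layer 3 at 8.7 °C → α = 1.5×10⁻⁴ K⁻¹
Layer 4 at 2.1 °C → α = 0.81×10⁻⁴ K⁻¹
190 × 1.1 × 3×10⁻⁴ = 0.06270 m
1 × 2.4×10⁻⁴ × 690 = 0.16560 m
250 × 1.5×10⁻⁴ × 0.4 = 0.01500 m
Layer 4: 1600 × 0.81×10⁻⁴ × 0.28 = 0.036288 m
Δh = 0.06270 + 0.16560 + 0.01500 + 0.036288 = 0.279588 m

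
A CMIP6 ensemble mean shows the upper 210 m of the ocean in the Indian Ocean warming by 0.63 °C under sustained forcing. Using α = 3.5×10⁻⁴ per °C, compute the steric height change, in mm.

Δh = αΔT·H = 3.5×10⁻⁴ × 0.63 × 210 = 0.046305 m

46.3 mm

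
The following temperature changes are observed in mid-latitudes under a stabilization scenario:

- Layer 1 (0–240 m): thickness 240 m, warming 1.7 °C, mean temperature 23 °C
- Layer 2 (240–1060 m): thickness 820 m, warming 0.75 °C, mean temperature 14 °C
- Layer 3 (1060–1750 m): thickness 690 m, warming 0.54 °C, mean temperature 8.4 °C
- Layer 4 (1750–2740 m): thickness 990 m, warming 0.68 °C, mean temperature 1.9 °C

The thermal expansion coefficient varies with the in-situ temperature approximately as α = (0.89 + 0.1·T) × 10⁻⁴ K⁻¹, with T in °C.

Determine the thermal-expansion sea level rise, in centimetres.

Layer 1: α = (0.89 + 0.1×23)×10⁻⁴ = 3.19×10⁻⁴ K⁻¹
Layer 2: α = (0.89 + 0.1×14)×10⁻⁴ = 2.29×10⁻⁴ K⁻¹
Layer 3: α = (0.89 + 0.1×8.4)×10⁻⁴ = 1.73×10⁻⁴ K⁻¹
Layer 4: α = (0.89 + 0.1×1.9)×10⁻⁴ = 1.08×10⁻⁴ K⁻¹
1.7 × 3.19×10⁻⁴ × 240 = 0.130152 m
Layer 2: 0.75 × 820 × 2.29×10⁻⁴ = 0.140835 m
1.73×10⁻⁴ × 690 × 0.54 = 0.0644598 m
1750–2740 m: 0.68 × 1.08×10⁻⁴ × 990 = 0.0727056 m
Δh = 0.130152 + 0.140835 + 0.0644598 + 0.0727056 = 0.4081524 m

Δh = 41 cm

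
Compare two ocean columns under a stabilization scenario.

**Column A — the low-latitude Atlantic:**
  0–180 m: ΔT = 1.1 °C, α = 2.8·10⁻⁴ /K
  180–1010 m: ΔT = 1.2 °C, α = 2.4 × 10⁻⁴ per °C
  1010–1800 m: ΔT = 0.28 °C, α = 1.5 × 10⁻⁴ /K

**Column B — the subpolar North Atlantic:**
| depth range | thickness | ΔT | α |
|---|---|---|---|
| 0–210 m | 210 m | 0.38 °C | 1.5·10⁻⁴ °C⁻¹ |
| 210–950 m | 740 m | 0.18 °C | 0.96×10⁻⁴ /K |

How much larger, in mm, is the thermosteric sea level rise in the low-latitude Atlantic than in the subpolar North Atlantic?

300 mm

A 2.8×10⁻⁴ × 1.1 × 180 = 0.05544 m
A 180–1010 m: 1.2 × 830 × 2.4×10⁻⁴ = 0.23904 m
A 1010–1800 m: 0.28 × 790 × 1.5×10⁻⁴ = 0.03318 m
A total: 0.32766 m
B Layer 1: 1.5×10⁻⁴ × 210 × 0.38 = 0.01197 m
B 0.18 × 0.96×10⁻⁴ × 740 = 0.0127872 m
B total: 0.0247572 m
Difference: 0.32766 − 0.0247572 = 0.3029028 m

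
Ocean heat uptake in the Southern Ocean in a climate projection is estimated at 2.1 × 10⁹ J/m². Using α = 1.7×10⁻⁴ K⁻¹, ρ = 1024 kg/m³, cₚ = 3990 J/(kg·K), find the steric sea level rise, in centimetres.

8.74 cm of thermosteric rise

Δh = αQ/(ρcₚ) = 1.7×10⁻⁴ × 2.1×10⁹ / (1024 × 3990) ≈ 0.087377 m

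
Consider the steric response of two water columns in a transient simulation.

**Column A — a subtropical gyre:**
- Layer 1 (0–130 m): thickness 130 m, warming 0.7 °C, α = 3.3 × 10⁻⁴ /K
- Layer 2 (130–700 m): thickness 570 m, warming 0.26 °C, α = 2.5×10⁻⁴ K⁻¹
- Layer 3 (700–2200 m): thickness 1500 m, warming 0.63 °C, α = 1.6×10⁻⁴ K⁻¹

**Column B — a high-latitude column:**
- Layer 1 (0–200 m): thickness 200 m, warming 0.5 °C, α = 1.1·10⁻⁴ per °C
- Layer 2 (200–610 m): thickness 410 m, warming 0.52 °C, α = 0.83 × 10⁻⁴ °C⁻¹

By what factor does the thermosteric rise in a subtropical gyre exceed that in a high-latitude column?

a factor of 7.61

A 3.3×10⁻⁴ × 130 × 0.7 = 0.03003 m
A Layer 2: 2.5×10⁻⁴ × 570 × 0.26 = 0.03705 m
A Layer 3: 1500 × 1.6×10⁻⁴ × 0.63 = 0.15120 m
A total: 0.21828 m
B Layer 1: 0.5 × 200 × 1.1×10⁻⁴ = 0.01100 m
B 0.83×10⁻⁴ × 0.52 × 410 = 0.0176956 m
B total: 0.0286956 m
Ratio: 0.21828 / 0.0286956 ≈ 7.607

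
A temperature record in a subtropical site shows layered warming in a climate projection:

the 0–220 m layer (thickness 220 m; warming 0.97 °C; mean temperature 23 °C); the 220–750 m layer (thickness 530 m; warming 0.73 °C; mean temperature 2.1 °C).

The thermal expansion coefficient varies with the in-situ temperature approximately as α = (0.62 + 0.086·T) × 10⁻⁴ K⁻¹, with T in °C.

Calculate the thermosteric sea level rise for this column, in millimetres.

Layer 1: α = (0.62 + 0.086×23)×10⁻⁴ = 2.598×10⁻⁴ K⁻¹
Layer 2: α = (0.62 + 0.086×2.1)×10⁻⁴ = 0.8006×10⁻⁴ K⁻¹
0–220 m: 220 × 2.598×10⁻⁴ × 0.97 = 0.05544132 m
220–750 m: 0.73 × 530 × 0.8006×10⁻⁴ = 0.030975214 m
Δh = 0.05544132 + 0.030975214 = 0.086416534 m

about 86.4 mm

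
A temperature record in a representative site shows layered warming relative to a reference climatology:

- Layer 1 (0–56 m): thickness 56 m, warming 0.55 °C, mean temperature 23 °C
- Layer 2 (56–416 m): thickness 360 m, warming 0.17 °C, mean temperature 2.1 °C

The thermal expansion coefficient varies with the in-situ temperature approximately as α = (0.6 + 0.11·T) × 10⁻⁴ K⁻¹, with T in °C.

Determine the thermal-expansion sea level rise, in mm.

Layer 1: α = (0.6 + 0.11×23)×10⁻⁴ = 3.13×10⁻⁴ K⁻¹
Layer 2: α = (0.6 + 0.11×2.1)×10⁻⁴ = 0.831×10⁻⁴ K⁻¹
Layer 1: 0.55 × 3.13×10⁻⁴ × 56 = 0.0096404 m
Layer 2: 0.831×10⁻⁴ × 360 × 0.17 = 0.00508572 m
Δh = 0.0096404 + 0.00508572 = 0.01472612 m

about 14.7 mm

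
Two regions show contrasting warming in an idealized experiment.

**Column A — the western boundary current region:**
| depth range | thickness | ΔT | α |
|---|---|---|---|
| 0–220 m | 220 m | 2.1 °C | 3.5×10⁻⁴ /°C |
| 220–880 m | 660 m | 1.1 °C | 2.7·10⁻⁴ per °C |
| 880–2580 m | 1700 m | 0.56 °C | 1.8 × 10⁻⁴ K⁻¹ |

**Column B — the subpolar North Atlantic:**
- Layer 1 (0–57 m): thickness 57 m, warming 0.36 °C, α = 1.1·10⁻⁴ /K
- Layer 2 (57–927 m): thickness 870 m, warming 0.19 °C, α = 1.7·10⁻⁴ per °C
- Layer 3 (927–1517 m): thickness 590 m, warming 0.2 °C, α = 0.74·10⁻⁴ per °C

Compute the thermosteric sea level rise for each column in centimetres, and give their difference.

Δh_A ≈ 52.9 cm, Δh_B ≈ 3.91 cm; difference ≈ 49.0 cm

A 3.5×10⁻⁴ × 220 × 2.1 = 0.16170 m
A 220–880 m: 2.7×10⁻⁴ × 1.1 × 660 = 0.19602 m
A 880–2580 m: 0.56 × 1.8×10⁻⁴ × 1700 = 0.17136 m
A total: 0.52908 m
B 57 × 0.36 × 1.1×10⁻⁴ = 0.0022572 m
B 57–927 m: 0.19 × 870 × 1.7×10⁻⁴ = 0.028101 m
B 927–1517 m: 0.74×10⁻⁴ × 590 × 0.2 = 0.008732 m
B total: 0.0390902 m
Difference: 0.52908 − 0.0390902 = 0.4899898 m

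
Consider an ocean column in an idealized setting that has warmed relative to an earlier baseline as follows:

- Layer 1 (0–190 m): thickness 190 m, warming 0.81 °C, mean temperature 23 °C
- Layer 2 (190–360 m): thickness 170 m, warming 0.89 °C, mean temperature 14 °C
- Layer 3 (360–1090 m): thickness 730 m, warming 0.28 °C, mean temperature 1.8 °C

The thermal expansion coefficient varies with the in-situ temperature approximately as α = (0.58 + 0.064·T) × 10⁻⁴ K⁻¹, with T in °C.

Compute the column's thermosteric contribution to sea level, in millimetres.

68.1 mm

Layer 1: α = (0.58 + 0.064×23)×10⁻⁴ = 2.052×10⁻⁴ K⁻¹
Layer 2: α = (0.58 + 0.064×14)×10⁻⁴ = 1.476×10⁻⁴ K⁻¹
Layer 3: α = (0.58 + 0.064×1.8)×10⁻⁴ = 0.6952×10⁻⁴ K⁻¹
0–190 m: 190 × 2.052×10⁻⁴ × 0.81 = 0.03158028 m
Layer 2: 170 × 0.89 × 1.476×10⁻⁴ = 0.02233188 m
0.6952×10⁻⁴ × 730 × 0.28 = 0.014209888 m
Δh = 0.03158028 + 0.02233188 + 0.014209888 = 0.068122048 m ≈ 68.1 mm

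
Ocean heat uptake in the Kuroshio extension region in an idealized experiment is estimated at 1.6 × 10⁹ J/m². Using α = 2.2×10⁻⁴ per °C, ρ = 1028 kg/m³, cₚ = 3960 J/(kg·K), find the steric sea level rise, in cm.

Δh = αQ/(ρcₚ) = 2.2×10⁻⁴ × 1.6×10⁹ / (1028 × 3960) ≈ 0.086468 m

Δh = 8.6 cm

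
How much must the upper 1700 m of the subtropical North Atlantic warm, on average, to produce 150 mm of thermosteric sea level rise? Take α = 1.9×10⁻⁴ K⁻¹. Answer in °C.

ΔT = Δh/(αH) = 0.15 / (1.9×10⁻⁴ × 1700) ≈ 0.4644 °C

0.464 °C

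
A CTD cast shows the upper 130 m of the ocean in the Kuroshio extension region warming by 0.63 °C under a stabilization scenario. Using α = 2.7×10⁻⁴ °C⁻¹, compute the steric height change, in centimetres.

about 2.2 cm

Δh = αΔT·H = 2.7×10⁻⁴ × 0.63 × 130 = 0.022113 m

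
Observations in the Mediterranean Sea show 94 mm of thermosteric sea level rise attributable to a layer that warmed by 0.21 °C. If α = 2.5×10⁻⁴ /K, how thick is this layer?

H = Δh/(αΔT) = 0.094 / (2.5×10⁻⁴ × 0.21) ≈ 1790 m

H ≈ 1790 m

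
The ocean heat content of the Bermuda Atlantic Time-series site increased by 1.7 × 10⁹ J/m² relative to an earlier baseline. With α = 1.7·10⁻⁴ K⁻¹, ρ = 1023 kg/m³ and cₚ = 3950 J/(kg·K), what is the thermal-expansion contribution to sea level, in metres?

0.0715 m of thermosteric rise

Δh = αQ/(ρcₚ) = 1.7×10⁻⁴ × 1.7×10⁹ / (1023 × 3950) ≈ 0.07152 m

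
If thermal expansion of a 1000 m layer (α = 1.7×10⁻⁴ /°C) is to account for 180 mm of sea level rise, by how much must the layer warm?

ΔT ≈ 1.06 °C

ΔT = Δh/(αH) = 0.18 / (1.7×10⁻⁴ × 1000) ≈ 1.059 °C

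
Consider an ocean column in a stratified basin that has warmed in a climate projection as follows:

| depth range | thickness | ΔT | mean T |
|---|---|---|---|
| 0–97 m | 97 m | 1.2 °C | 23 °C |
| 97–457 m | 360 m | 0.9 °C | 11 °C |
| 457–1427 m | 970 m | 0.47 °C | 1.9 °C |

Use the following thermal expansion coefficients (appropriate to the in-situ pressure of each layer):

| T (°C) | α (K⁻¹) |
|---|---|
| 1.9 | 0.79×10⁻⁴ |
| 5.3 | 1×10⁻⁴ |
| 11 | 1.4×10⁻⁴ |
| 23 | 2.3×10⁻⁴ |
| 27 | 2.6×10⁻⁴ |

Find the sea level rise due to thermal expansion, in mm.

108 mm

Layer 1 at 23 °C → α = 2.3×10⁻⁴ K⁻¹
Layer 2 at 11 °C → α = 1.4×10⁻⁴ K⁻¹
Layer 3 at 1.9 °C → α = 0.79×10⁻⁴ K⁻¹
97 × 2.3×10⁻⁴ × 1.2 = 0.026772 m
97–457 m: 0.9 × 360 × 1.4×10⁻⁴ = 0.04536 m
457–1427 m: 970 × 0.79×10⁻⁴ × 0.47 = 0.0360161 m
Δh = 0.026772 + 0.04536 + 0.0360161 = 0.1081481 m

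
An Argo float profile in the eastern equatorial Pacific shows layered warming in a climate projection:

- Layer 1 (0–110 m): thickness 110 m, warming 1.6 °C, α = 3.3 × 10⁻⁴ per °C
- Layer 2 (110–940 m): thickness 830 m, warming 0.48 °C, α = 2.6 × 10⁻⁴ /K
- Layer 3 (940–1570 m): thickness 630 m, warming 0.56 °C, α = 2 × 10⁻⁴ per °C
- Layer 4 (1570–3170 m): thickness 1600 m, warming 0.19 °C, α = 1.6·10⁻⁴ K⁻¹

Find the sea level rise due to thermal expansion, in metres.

0–110 m: 1.6 × 110 × 3.3×10⁻⁴ = 0.05808 m
0.48 × 830 × 2.6×10⁻⁴ = 0.103584 m
Layer 3: 2×10⁻⁴ × 0.56 × 630 = 0.07056 m
1600 × 1.6×10⁻⁴ × 0.19 = 0.04864 m
Δh = 0.05808 + 0.103584 + 0.07056 + 0.04864 = 0.280864 m ≈ 0.281 m

0.281 m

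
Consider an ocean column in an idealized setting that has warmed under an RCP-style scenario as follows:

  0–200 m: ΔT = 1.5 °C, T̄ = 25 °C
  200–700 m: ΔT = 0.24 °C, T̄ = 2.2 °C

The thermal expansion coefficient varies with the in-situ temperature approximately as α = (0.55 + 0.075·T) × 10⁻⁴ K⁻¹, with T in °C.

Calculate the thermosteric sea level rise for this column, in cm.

Δh = 8.1 cm

Layer 1: α = (0.55 + 0.075×25)×10⁻⁴ = 2.425×10⁻⁴ K⁻¹
Layer 2: α = (0.55 + 0.075×2.2)×10⁻⁴ = 0.715×10⁻⁴ K⁻¹
Layer 1: 200 × 2.425×10⁻⁴ × 1.5 = 0.07275 m
Layer 2: 500 × 0.24 × 0.715×10⁻⁴ = 0.00858 m
Δh = 0.07275 + 0.00858 = 0.08133 m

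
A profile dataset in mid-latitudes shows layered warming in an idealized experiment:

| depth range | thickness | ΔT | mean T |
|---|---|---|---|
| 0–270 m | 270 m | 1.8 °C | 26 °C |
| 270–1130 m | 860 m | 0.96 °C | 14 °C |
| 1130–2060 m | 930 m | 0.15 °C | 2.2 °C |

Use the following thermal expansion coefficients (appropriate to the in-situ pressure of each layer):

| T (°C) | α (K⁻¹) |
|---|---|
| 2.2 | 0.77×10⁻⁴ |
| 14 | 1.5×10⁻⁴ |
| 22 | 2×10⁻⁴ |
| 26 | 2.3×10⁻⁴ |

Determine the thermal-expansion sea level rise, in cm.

25 cm

Layer 1 at 26 °C → α = 2.3×10⁻⁴ K⁻¹
Layer 2 at 14 °C → α = 1.5×10⁻⁴ K⁻¹
Layer 3 at 2.2 °C → α = 0.77×10⁻⁴ K⁻¹
Layer 1: 1.8 × 270 × 2.3×10⁻⁴ = 0.11178 m
0.96 × 1.5×10⁻⁴ × 860 = 0.12384 m
1130–2060 m: 0.15 × 930 × 0.77×10⁻⁴ = 0.0107415 m
Δh = 0.11178 + 0.12384 + 0.0107415 = 0.2463615 m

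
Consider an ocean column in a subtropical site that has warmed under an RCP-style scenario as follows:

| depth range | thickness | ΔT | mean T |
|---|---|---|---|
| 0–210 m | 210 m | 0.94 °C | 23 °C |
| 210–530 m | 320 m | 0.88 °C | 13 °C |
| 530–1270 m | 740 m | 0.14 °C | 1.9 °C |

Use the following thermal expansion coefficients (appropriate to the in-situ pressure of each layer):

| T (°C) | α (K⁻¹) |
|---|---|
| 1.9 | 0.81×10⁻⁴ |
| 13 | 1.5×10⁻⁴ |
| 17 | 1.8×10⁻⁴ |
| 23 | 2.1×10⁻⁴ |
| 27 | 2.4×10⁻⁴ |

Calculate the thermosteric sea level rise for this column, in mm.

Layer 1 at 23 °C → α = 2.1×10⁻⁴ K⁻¹
Layer 2 at 13 °C → α = 1.5×10⁻⁴ K⁻¹
Layer 3 at 1.9 °C → α = 0.81×10⁻⁴ K⁻¹
0–210 m: 2.1×10⁻⁴ × 210 × 0.94 = 0.041454 m
210–530 m: 320 × 0.88 × 1.5×10⁻⁴ = 0.04224 m
0.14 × 740 × 0.81×10⁻⁴ = 0.0083916 m
Δh = 0.041454 + 0.04224 + 0.0083916 = 0.0920856 m

Δh ≈ 92 mm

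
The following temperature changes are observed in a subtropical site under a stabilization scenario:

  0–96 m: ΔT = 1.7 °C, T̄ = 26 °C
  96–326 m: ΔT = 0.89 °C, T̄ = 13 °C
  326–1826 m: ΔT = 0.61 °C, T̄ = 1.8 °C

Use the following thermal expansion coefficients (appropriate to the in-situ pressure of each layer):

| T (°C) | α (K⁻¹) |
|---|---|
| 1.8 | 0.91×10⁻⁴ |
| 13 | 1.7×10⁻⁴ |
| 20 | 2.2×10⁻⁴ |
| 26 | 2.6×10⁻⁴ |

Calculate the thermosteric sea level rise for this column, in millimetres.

Layer 1 at 26 °C → α = 2.6×10⁻⁴ K⁻¹
Layer 2 at 13 °C → α = 1.7×10⁻⁴ K⁻¹
Layer 3 at 1.8 °C → α = 0.91×10⁻⁴ K⁻¹
0–96 m: 2.6×10⁻⁴ × 1.7 × 96 = 0.042432 m
Layer 2: 0.89 × 230 × 1.7×10⁻⁴ = 0.034799 m
Layer 3: 0.61 × 0.91×10⁻⁴ × 1500 = 0.083265 m
Δh = 0.042432 + 0.034799 + 0.083265 = 0.160496 m

about 160 mm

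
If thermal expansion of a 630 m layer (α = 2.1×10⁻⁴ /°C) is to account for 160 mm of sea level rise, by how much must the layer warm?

ΔT = Δh/(αH) = 0.16 / (2.1×10⁻⁴ × 630) ≈ 1.209 °C

about 1.2 °C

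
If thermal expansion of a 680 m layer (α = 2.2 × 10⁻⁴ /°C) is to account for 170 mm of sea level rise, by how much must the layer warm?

about 1.14 K

ΔT = Δh/(αH) = 0.17 / (2.2×10⁻⁴ × 680) ≈ 1.136 K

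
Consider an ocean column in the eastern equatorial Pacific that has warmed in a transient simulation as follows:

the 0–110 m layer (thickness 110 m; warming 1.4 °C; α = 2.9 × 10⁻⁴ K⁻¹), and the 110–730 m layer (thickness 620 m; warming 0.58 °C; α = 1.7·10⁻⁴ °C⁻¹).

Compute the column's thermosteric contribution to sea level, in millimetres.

Layer 1: 1.4 × 110 × 2.9×10⁻⁴ = 0.04466 m
110–730 m: 1.7×10⁻⁴ × 620 × 0.58 = 0.061132 m
Δh = 0.04466 + 0.061132 = 0.105792 m ≈ 106 mm

about 106 mm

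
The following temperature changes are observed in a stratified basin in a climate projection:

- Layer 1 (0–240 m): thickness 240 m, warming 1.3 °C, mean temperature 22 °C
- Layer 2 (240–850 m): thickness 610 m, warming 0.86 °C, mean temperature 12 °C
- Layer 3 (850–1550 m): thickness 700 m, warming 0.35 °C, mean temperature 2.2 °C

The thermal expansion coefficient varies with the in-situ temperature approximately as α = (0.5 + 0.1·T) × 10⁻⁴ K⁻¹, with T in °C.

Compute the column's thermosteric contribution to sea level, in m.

Δh = 0.191 m

Layer 1: α = (0.5 + 0.1×22)×10⁻⁴ = 2.7×10⁻⁴ K⁻¹
Layer 2: α = (0.5 + 0.1×12)×10⁻⁴ = 1.7×10⁻⁴ K⁻¹
Layer 3: α = (0.5 + 0.1×2.2)×10⁻⁴ = 0.72×10⁻⁴ K⁻¹
Layer 1: 2.7×10⁻⁴ × 1.3 × 240 = 0.08424 m
240–850 m: 1.7×10⁻⁴ × 610 × 0.86 = 0.089182 m
0.35 × 0.72×10⁻⁴ × 700 = 0.01764 m
Δh = 0.08424 + 0.089182 + 0.01764 = 0.191062 m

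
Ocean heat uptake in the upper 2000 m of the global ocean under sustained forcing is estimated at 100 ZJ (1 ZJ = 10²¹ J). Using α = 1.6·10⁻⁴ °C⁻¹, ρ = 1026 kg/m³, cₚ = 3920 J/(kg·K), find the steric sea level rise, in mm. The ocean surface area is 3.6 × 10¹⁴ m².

11 mm

Per unit area: Q = 100×10²¹ / (3.6×10¹⁴) ≈ 2.778×10⁸ J/m²
Δh = αQ/(ρcₚ) = 1.6×10⁻⁴ × 2.778×10⁸ / (1026 × 3920) ≈ 0.011051 m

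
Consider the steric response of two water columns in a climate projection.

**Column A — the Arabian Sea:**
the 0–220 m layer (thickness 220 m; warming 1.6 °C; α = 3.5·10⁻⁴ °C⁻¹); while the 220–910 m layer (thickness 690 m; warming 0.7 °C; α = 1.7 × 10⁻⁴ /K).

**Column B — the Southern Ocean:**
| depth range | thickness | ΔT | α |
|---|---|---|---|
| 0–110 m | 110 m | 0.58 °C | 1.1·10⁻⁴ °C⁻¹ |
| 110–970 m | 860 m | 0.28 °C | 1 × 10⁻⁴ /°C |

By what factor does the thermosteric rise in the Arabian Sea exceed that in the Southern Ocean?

A Layer 1: 1.6 × 220 × 3.5×10⁻⁴ = 0.12320 m
A Layer 2: 1.7×10⁻⁴ × 690 × 0.7 = 0.08211 m
A total: 0.20531 m
B 0–110 m: 110 × 1.1×10⁻⁴ × 0.58 = 0.007018 m
B Layer 2: 0.28 × 1×10⁻⁴ × 860 = 0.02408 m
B total: 0.031098 m
Ratio: 0.20531 / 0.031098 ≈ 6.602

≈ 6.6×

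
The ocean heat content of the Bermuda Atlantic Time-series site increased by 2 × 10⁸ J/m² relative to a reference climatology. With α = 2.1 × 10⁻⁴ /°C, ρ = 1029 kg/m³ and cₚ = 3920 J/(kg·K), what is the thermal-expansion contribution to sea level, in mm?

Δh = αQ/(ρcₚ) = 2.1×10⁻⁴ × 2×10⁸ / (1029 × 3920) ≈ 0.010412 m

10 mm of thermosteric rise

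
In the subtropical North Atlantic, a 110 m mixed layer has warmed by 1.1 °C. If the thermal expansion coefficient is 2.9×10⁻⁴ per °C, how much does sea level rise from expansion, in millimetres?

Δh = 35.1 mm

Δh = αΔT·H = 2.9×10⁻⁴ × 1.1 × 110 = 0.03509 m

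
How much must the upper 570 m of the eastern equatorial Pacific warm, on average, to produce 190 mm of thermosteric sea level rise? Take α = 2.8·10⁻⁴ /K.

ΔT = Δh/(αH) = 0.19 / (2.8×10⁻⁴ × 570) ≈ 1.190 °C

about 1.19 °C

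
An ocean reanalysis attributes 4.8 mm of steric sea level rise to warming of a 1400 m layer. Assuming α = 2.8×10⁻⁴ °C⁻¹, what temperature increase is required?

ΔT = Δh/(αH) = 0.0048 / (2.8×10⁻⁴ × 1400) ≈ 0.01224 °C

about 0.0122 °C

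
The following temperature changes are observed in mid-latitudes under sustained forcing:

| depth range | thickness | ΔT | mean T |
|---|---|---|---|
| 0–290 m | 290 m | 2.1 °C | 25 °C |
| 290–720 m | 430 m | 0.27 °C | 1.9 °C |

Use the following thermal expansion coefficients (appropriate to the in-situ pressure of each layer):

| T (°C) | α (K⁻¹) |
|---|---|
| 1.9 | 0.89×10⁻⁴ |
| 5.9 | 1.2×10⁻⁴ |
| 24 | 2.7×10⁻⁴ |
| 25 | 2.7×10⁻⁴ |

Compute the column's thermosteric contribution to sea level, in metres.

about 0.175 m

Layer 1 at 25 °C → α = 2.7×10⁻⁴ K⁻¹
Layer 2 at 1.9 °C → α = 0.89×10⁻⁴ K⁻¹
290 × 2.1 × 2.7×10⁻⁴ = 0.16443 m
430 × 0.27 × 0.89×10⁻⁴ = 0.0103329 m
Δh = 0.16443 + 0.0103329 = 0.1747629 m ≈ 0.175 m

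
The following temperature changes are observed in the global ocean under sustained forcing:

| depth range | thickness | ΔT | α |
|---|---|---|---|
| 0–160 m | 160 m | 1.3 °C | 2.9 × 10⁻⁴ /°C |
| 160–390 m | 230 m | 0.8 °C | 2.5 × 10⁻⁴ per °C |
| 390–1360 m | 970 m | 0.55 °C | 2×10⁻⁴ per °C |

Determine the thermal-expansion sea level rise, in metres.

0.21 m

Layer 1: 2.9×10⁻⁴ × 160 × 1.3 = 0.06032 m
230 × 0.8 × 2.5×10⁻⁴ = 0.04600 m
Layer 3: 0.55 × 970 × 2×10⁻⁴ = 0.10670 m
Δh = 0.06032 + 0.04600 + 0.10670 = 0.21302 m ≈ 0.21 m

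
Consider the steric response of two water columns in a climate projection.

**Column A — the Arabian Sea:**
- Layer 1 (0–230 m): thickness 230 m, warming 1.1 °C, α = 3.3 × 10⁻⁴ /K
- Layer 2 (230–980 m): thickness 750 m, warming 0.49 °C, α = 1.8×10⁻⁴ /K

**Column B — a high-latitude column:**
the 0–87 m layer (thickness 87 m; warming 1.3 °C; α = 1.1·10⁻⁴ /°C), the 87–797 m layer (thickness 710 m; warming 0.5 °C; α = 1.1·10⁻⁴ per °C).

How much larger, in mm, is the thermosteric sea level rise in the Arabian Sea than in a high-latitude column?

Δh_A − Δh_B ≈ 98 mm

A 0–230 m: 230 × 3.3×10⁻⁴ × 1.1 = 0.08349 m
A 0.49 × 1.8×10⁻⁴ × 750 = 0.06615 m
A total: 0.14964 m
B 0–87 m: 1.3 × 1.1×10⁻⁴ × 87 = 0.012441 m
B 87–797 m: 1.1×10⁻⁴ × 710 × 0.5 = 0.03905 m
B total: 0.051491 m
Difference: 0.14964 − 0.051491 = 0.098149 m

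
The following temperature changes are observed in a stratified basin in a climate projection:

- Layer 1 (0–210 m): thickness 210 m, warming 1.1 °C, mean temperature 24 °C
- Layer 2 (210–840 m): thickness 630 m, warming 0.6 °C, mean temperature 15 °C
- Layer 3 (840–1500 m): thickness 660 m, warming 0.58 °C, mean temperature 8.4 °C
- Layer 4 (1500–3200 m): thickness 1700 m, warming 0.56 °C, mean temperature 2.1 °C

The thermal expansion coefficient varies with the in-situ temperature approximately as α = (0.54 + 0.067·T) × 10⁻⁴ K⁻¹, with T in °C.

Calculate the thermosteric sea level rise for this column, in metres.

Layer 1: α = (0.54 + 0.067×24)×10⁻⁴ = 2.148×10⁻⁴ K⁻¹
Layer 2: α = (0.54 + 0.067×15)×10⁻⁴ = 1.545×10⁻⁴ K⁻¹
Layer 3: α = (0.54 + 0.067×8.4)×10⁻⁴ = 1.1028×10⁻⁴ K⁻¹
Layer 4: α = (0.54 + 0.067×2.1)×10⁻⁴ = 0.6807×10⁻⁴ K⁻¹
0–210 m: 2.148×10⁻⁴ × 210 × 1.1 = 0.0496188 m
Layer 2: 0.6 × 630 × 1.545×10⁻⁴ = 0.058401 m
840–1500 m: 0.58 × 660 × 1.1028×10⁻⁴ = 0.042215184 m
0.56 × 1700 × 0.6807×10⁻⁴ = 0.06480264 m
Δh = 0.0496188 + 0.058401 + 0.042215184 + 0.06480264 = 0.215037624 m ≈ 0.215 m

Δh = 0.215 m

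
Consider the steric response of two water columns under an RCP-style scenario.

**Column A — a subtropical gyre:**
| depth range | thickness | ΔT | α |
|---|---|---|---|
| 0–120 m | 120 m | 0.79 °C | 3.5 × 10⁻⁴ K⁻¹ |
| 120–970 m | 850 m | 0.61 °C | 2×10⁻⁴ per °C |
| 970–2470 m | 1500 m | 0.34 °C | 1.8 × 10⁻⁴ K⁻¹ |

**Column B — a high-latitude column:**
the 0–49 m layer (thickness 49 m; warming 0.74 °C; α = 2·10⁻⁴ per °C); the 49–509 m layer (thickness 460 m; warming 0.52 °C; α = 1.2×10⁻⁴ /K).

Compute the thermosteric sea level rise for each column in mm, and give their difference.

A 0–120 m: 0.79 × 3.5×10⁻⁴ × 120 = 0.03318 m
A 120–970 m: 2×10⁻⁴ × 850 × 0.61 = 0.10370 m
A 970–2470 m: 1500 × 0.34 × 1.8×10⁻⁴ = 0.09180 m
A total: 0.22868 m
B Layer 1: 2×10⁻⁴ × 0.74 × 49 = 0.007252 m
B 0.52 × 1.2×10⁻⁴ × 460 = 0.028704 m
B total: 0.035956 m
Difference: 0.22868 − 0.035956 = 0.192724 m

A: 230 mm; B: 36 mm; difference 190 mm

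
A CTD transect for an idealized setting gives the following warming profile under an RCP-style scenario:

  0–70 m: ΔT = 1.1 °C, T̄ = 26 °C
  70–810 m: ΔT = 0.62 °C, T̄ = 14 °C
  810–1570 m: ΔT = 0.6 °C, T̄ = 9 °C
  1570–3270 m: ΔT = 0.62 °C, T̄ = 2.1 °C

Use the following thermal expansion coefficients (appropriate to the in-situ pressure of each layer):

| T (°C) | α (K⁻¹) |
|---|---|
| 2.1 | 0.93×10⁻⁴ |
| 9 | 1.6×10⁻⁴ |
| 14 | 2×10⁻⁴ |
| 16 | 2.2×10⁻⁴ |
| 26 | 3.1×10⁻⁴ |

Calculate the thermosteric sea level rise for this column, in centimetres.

29 cm of thermosteric rise

Layer 1 at 26 °C → α = 3.1×10⁻⁴ K⁻¹
Layer 2 at 14 °C → α = 2×10⁻⁴ K⁻¹
Layer 3 at 9 °C → α = 1.6×10⁻⁴ K⁻¹
Layer 4 at 2.1 °C → α = 0.93×10⁻⁴ K⁻¹
70 × 1.1 × 3.1×10⁻⁴ = 0.02387 m
70–810 m: 740 × 2×10⁻⁴ × 0.62 = 0.09176 m
Layer 3: 0.6 × 1.6×10⁻⁴ × 760 = 0.07296 m
Layer 4: 0.93×10⁻⁴ × 1700 × 0.62 = 0.098022 m
Δh = 0.02387 + 0.09176 + 0.07296 + 0.098022 = 0.286612 m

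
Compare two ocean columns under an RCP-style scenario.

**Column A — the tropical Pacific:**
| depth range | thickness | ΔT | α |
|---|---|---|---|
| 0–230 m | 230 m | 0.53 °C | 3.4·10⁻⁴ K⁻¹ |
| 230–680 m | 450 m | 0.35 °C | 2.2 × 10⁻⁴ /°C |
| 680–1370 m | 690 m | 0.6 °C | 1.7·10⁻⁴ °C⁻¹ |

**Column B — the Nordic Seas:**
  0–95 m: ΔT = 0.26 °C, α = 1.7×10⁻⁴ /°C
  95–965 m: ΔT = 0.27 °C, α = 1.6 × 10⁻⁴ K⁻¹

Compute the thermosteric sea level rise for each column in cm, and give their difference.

A Layer 1: 0.53 × 230 × 3.4×10⁻⁴ = 0.041446 m
A 0.35 × 2.2×10⁻⁴ × 450 = 0.03465 m
A 680–1370 m: 690 × 1.7×10⁻⁴ × 0.6 = 0.07038 m
A total: 0.146476 m
B Layer 1: 0.26 × 1.7×10⁻⁴ × 95 = 0.004199 m
B Layer 2: 0.27 × 1.6×10⁻⁴ × 870 = 0.037584 m
B total: 0.041783 m
Difference: 0.146476 − 0.041783 = 0.104693 m

Δh_A ≈ 15 cm, Δh_B ≈ 4.2 cm; difference ≈ 10 cm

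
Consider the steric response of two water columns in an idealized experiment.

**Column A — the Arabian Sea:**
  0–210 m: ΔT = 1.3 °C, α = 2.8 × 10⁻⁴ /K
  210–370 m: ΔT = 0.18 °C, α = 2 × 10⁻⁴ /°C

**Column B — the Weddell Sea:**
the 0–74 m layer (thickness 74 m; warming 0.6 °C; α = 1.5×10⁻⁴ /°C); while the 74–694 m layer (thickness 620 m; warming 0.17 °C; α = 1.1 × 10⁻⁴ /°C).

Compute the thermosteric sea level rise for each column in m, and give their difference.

Δh_A ≈ 0.0822 m, Δh_B ≈ 0.0183 m; difference ≈ 0.0639 m

A 0–210 m: 210 × 1.3 × 2.8×10⁻⁴ = 0.07644 m
A 2×10⁻⁴ × 160 × 0.18 = 0.00576 m
A total: 0.08220 m
B 74 × 1.5×10⁻⁴ × 0.6 = 0.00666 m
B Layer 2: 1.1×10⁻⁴ × 0.17 × 620 = 0.011594 m
B total: 0.018254 m
Difference: 0.08220 − 0.018254 = 0.063946 m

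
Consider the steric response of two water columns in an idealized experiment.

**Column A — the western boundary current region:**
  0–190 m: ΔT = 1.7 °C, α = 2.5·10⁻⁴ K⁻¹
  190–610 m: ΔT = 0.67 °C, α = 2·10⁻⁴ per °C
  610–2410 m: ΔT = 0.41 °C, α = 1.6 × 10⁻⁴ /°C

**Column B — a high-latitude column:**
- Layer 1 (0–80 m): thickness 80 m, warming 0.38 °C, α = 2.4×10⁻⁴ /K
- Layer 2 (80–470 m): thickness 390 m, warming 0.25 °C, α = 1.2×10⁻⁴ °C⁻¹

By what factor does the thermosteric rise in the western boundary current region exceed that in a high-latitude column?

13

A 190 × 1.7 × 2.5×10⁻⁴ = 0.08075 m
A 0.67 × 2×10⁻⁴ × 420 = 0.05628 m
A 1.6×10⁻⁴ × 0.41 × 1800 = 0.11808 m
A total: 0.25511 m
B Layer 1: 80 × 0.38 × 2.4×10⁻⁴ = 0.007296 m
B 80–470 m: 0.25 × 1.2×10⁻⁴ × 390 = 0.01170 m
B total: 0.018996 m
Ratio: 0.25511 / 0.018996 ≈ 13.43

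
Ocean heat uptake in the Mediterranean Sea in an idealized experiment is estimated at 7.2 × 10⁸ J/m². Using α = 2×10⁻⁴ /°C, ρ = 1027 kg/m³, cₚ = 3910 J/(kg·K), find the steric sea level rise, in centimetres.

Δh ≈ 3.59 cm

Δh = αQ/(ρcₚ) = 2×10⁻⁴ × 7.2×10⁸ / (1027 × 3910) ≈ 0.03586 m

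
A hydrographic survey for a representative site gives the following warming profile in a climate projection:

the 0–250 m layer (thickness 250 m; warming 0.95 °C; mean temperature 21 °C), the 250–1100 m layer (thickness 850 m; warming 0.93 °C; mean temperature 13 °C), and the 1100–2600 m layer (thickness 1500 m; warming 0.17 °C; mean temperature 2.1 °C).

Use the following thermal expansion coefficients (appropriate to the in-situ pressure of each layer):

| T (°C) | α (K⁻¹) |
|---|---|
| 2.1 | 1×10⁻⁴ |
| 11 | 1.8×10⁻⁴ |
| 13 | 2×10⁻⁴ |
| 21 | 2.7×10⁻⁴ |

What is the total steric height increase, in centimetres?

Layer 1 at 21 °C → α = 2.7×10⁻⁴ K⁻¹
Layer 2 at 13 °C → α = 2×10⁻⁴ K⁻¹
Layer 3 at 2.1 °C → α = 1×10⁻⁴ K⁻¹
0–250 m: 0.95 × 250 × 2.7×10⁻⁴ = 0.064125 m
250–1100 m: 2×10⁻⁴ × 850 × 0.93 = 0.15810 m
1100–2600 m: 1×10⁻⁴ × 1500 × 0.17 = 0.02550 m
Δh = 0.064125 + 0.15810 + 0.02550 = 0.247725 m ≈ 25 cm

25 cm of thermosteric rise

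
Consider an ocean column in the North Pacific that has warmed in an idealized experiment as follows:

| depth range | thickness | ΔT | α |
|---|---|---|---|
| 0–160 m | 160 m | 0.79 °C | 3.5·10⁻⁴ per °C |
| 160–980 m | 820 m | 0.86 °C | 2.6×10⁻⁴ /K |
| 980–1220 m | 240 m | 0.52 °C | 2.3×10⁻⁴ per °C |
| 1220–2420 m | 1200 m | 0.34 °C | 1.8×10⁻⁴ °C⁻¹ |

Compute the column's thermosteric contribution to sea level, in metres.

Δh = 0.33 m

Layer 1: 3.5×10⁻⁴ × 160 × 0.79 = 0.04424 m
Layer 2: 0.86 × 820 × 2.6×10⁻⁴ = 0.183352 m
Layer 3: 2.3×10⁻⁴ × 240 × 0.52 = 0.028704 m
Layer 4: 1200 × 1.8×10⁻⁴ × 0.34 = 0.07344 m
Δh = 0.04424 + 0.183352 + 0.028704 + 0.07344 = 0.329736 m ≈ 0.33 m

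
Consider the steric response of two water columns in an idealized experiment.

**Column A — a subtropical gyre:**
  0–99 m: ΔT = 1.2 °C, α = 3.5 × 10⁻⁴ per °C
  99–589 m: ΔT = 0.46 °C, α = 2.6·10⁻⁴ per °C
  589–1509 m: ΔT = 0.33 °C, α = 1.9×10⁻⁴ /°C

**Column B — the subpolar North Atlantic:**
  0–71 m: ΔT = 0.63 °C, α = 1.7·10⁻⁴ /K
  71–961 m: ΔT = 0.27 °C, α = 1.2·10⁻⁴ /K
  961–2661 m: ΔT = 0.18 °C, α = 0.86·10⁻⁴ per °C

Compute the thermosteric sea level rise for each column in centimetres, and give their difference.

A Layer 1: 99 × 3.5×10⁻⁴ × 1.2 = 0.04158 m
A 0.46 × 490 × 2.6×10⁻⁴ = 0.058604 m
A 920 × 1.9×10⁻⁴ × 0.33 = 0.057684 m
A total: 0.157868 m
B Layer 1: 71 × 0.63 × 1.7×10⁻⁴ = 0.0076041 m
B 71–961 m: 1.2×10⁻⁴ × 890 × 0.27 = 0.028836 m
B 961–2661 m: 1700 × 0.86×10⁻⁴ × 0.18 = 0.026316 m
B total: 0.0627561 m
Difference: 0.157868 − 0.0627561 = 0.0951119 m

Δh_A ≈ 16 cm, Δh_B ≈ 6.3 cm; difference ≈ 9.5 cm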